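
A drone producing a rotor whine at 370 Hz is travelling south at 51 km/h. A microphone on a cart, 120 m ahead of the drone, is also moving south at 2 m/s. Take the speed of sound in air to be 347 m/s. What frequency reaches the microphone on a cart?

51 km/h = 14.17 m/s.
The microphone on a cart is ahead, so the drone is moving toward it while the microphone on a cart is moving away from the drone.
Both move, so f' = f · (v − v_o)/(v − v_s).
f' = 370 × (347 − 2)/(347 − 14.17) = 370 × 345/332.83 ≈ 384 Hz.

384 Hz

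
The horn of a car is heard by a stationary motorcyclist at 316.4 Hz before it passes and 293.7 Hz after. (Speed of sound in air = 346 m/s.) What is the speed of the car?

f₁/f₂ = (v + v_s)/(v − v_s), so v_s = v · (f₁ − f₂)/(f₁ + f₂).
v_s = 346 × (316.4 − 293.7)/(316.4 + 293.7) = 346 × 22.7/610.1 ≈ 12.9 m/s.

12.9 m/s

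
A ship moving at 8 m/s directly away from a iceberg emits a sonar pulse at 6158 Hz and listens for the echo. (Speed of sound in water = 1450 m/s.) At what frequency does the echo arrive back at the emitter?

6090 Hz

The iceberg receives the sound from a moving source: f₁ = f₀ · v/(v + v_e) = 6158 × 1450/1458 ≈ 6124 Hz.
On the return leg the ship is a moving observer: f₂ = f₁ · (v − v_e)/v = 6124 × 1442/1450 ≈ 6090 Hz.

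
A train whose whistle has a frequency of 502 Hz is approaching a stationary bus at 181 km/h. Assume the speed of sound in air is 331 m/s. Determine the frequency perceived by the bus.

592 Hz

181 km/h = 50.28 m/s.
Only the source moves, toward the listener, so f' = f · v/(v − v_s).
f' = 502 × 331/(331 − 50.28) = 502 × 331/280.7 ≈ 592 Hz.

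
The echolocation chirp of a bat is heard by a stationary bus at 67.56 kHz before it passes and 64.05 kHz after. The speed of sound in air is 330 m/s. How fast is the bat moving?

8.8 m/s

f₁/f₂ = (v + v_s)/(v − v_s), so v_s = v · (f₁ − f₂)/(f₁ + f₂).
v_s = 330 × (67.56 − 64.05)/(67.56 + 64.05) = 330 × 3.51/131.61 ≈ 8.8 m/s.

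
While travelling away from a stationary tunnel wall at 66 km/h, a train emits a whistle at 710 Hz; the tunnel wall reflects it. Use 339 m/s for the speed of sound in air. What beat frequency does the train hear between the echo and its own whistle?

66 km/h = 18.33 m/s.
The tunnel wall receives the sound from a moving source: f₁ = f₀ · v/(v + v_e) = 710 × 339/357.33 ≈ 673.6 Hz.
On the return leg the train is a moving observer: f₂ = f₁ · (v − v_e)/v = 673.6 × 320.67/339 ≈ 637.1 Hz.
Beat against the emitted tone: |f₂ − f₀| = 2v_e·f₀/(v + v_e) = 2 × 18.33 × 710/357.33 ≈ 73 Hz.

73 Hz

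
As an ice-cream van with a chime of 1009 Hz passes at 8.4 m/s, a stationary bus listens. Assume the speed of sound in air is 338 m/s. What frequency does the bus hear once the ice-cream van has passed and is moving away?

Receding: f₂ = f · v/(v + v_s) = 1009 × 338/346.4 ≈ 985 Hz.

985 Hz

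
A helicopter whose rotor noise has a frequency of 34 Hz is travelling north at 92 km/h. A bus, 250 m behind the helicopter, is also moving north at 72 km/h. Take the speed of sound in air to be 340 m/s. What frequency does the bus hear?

33.5 Hz

92 km/h = 25.56 m/s; 72 km/h = 20 m/s.
The bus is behind, so the helicopter is moving away from it while the bus is moving toward the helicopter.
General Doppler shift: f' = f · (v + v_o)/(v + v_s).
f' = 34 × (340 + 20)/(340 + 25.56) = 34 × 360/365.56 ≈ 33.5 Hz.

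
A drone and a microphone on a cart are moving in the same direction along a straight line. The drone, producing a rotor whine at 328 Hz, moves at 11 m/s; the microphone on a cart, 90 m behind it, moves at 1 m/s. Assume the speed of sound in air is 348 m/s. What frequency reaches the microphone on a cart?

319 Hz

The microphone on a cart is behind, so the drone is moving away from it while the microphone on a cart is moving toward the drone.
Both move, so f' = f · (v + v_o)/(v + v_s).
f' = 328 × (348 + 1)/(348 + 11) = 328 × 349/359 ≈ 319 Hz.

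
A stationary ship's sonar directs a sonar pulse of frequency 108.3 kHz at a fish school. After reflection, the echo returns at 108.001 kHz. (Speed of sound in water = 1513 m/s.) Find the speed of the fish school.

Double Doppler shift off a moving reflector: f₂ = f₀ · (v + u)/(v − u) (u > 0 toward emitter).
Rearranging, u = v · (f₂ − f₀)/(f₂ + f₀) = 1513 × -0.299/216.301 ≈ -2.09 m/s.
So the fish school is moving at 2.09 m/s away from the emitter.

2.09 m/s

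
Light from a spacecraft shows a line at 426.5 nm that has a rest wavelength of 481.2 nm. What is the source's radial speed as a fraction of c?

0.120c

λ'/λ₀ = 0.8863 < 1 (blueshift), so the source is approaching.
λ'/λ₀ = √((1 − β)/(1 + β)) for an approaching source ⇒ β = (1 − r²)/(1 + r²) with r = λ'/λ₀.
β = (1 − 0.7856)/(1 + 0.7856) ≈ 0.120.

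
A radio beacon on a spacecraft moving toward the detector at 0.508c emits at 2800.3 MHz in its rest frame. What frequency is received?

4902.6 MHz

Relativistic Doppler for frequency: f' = f₀ · √((1 + β)/(1 − β)).
f' = 2800.3 × √(1.5080/0.4920) = 2800.3 × 1.75073 ≈ 4902.6 MHz.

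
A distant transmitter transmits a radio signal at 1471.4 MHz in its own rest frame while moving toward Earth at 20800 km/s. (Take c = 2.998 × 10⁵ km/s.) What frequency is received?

β = v/c = 20800/299800 = 0.0694.
Relativistic Doppler for frequency: f' = f₀ · √((1 + β)/(1 − β)).
f' = 1471.4 × √(1.0694/0.9306) = 1471.4 × 1.07196 ≈ 1577.3 MHz.

1577.3 MHz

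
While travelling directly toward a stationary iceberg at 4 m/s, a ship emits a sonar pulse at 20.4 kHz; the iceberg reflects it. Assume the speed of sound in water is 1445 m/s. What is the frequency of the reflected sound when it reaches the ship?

20.5 kHz

The iceberg receives the sound from a moving source: f₁ = f₀ · v/(v − v_e) = 20.4 × 1445/1441 ≈ 20.5 kHz.
On the return leg the ship is a moving observer: f₂ = f₁ · (v + v_e)/v = 20.5 × 1449/1445 ≈ 20.5 kHz.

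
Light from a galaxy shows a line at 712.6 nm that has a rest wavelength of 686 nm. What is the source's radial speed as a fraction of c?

λ'/λ₀ = 1.0388 > 1 (redshift), so the source is receding.
λ'/λ₀ = √((1 + β)/(1 − β)) for a receding source ⇒ β = (r² − 1)/(r² + 1) with r = λ'/λ₀.
β = (1.0791 − 1)/(1.0791 + 1) ≈ 0.038.

0.038c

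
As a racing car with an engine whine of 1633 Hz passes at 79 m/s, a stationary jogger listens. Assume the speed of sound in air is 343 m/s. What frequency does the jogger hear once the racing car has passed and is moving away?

1327 Hz

Receding: f₂ = f · v/(v + v_s) = 1633 × 343/422 ≈ 1327 Hz.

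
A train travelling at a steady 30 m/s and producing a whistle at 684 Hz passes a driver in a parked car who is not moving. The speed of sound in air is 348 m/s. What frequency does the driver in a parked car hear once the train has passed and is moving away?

630 Hz

Receding: f₂ = f · v/(v + v_s) = 684 × 348/378 ≈ 630 Hz.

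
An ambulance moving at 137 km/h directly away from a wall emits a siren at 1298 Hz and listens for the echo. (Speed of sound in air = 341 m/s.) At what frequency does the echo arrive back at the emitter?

137 km/h = 38.06 m/s.
The wall receives the sound from a moving source: f₁ = f₀ · v/(v + v_e) = 1298 × 341/379.06 ≈ 1168 Hz.
On the return leg the ambulance is a moving observer: f₂ = f₁ · (v − v_e)/v = 1168 × 302.94/341 ≈ 1037 Hz.

1037 Hz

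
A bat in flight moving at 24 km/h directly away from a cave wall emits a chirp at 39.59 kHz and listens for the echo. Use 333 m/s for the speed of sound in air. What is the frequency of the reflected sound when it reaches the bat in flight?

38.0 kHz

24 km/h = 6.667 m/s.
The cave wall receives the sound from a moving source: f₁ = f₀ · v/(v + v_e) = 39.59 × 333/339.67 ≈ 38.8 kHz.
On the return leg the bat in flight is a moving observer: f₂ = f₁ · (v − v_e)/v = 38.8 × 326.33/333 ≈ 38.0 kHz.
Equivalently f₂ = f₀ · (v − v_e)/(v + v_e).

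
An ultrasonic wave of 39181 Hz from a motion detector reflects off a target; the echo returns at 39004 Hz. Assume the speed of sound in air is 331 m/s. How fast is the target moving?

Double Doppler shift off a moving reflector: f₂ = f₀ · (v + u)/(v − u) (u > 0 toward emitter).
Rearranging, u = v · (f₂ − f₀)/(f₂ + f₀) = 331 × -177/78185 ≈ -0.75 m/s.
So the target is moving at 0.75 m/s away from the emitter.

0.75 m/s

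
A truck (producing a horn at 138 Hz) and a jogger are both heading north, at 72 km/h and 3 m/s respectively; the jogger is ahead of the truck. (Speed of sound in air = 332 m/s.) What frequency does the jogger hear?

146 Hz

72 km/h = 20 m/s.
The jogger is ahead, so the truck is moving toward it while the jogger is moving away from the truck.
With source approaching and observer receding, f' = f · (v − v_o)/(v − v_s).
f' = 138 × (332 − 3)/(332 − 20) = 138 × 329/312 ≈ 146 Hz.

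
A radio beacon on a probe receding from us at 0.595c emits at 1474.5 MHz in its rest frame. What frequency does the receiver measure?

743.0 MHz

Relativistic Doppler for frequency: f' = f₀ · √((1 − β)/(1 + β)).
f' = 1474.5 × √(0.4050/1.5950) = 1474.5 × 0.50390 ≈ 743.0 MHz.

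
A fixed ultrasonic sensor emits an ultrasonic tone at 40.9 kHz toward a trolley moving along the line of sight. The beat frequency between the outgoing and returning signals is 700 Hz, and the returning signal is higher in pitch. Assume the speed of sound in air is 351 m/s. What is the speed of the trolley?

2.98 m/s

Double Doppler shift off a moving reflector: f₂ = f₀ · (v + u)/(v − u) (u > 0 toward emitter).
Returning signal is higher, so f₂ = f₀ + Δf = 40900 + 700 = 41600 Hz.
Rearranging, u = v · (f₂ − f₀)/(f₂ + f₀) = 351 × 700/82500 ≈ 2.98 m/s.
So the trolley is moving at 2.98 m/s toward the emitter.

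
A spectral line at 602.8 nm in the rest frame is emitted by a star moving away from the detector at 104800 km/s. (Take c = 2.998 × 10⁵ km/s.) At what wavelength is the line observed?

868.3 nm

β = v/c = 104800/299800 = 0.3496.
Relativistic Doppler for wavelength: λ' = λ₀ · √((1 + β)/(1 − β)).
λ' = 602.8 × √(1.3496/0.6504) = 602.8 × 1.44044 ≈ 868.3 nm.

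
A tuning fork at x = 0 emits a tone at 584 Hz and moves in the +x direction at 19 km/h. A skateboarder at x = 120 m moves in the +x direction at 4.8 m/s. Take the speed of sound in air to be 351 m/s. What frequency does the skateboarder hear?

19 km/h = 5.278 m/s.
The observer lies on the +x side, so the source is heading toward the observer and the observer is heading away from the source.
Both move, so f' = f · (v − v_o)/(v − v_s).
f' = 584 × (351 − 4.8)/(351 − 5.278) = 584 × 346.2/345.72 ≈ 585 Hz.

585 Hz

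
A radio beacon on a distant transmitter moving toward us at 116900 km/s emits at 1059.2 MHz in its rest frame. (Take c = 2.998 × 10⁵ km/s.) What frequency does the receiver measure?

β = v/c = 116900/299800 = 0.3899.
Relativistic Doppler for frequency: f' = f₀ · √((1 + β)/(1 − β)).
f' = 1059.2 × √(1.3899/0.6101) = 1059.2 × 1.50940 ≈ 1598.8 MHz.

1598.8 MHz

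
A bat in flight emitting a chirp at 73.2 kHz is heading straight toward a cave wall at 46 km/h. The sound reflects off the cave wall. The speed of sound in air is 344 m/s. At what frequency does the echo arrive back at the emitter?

46 km/h = 12.78 m/s.
The cave wall receives the sound from a moving source: f₁ = f₀ · v/(v − v_e) = 73.2 × 344/331.22 ≈ 76.0 kHz.
On the return leg the bat in flight is a moving observer: f₂ = f₁ · (v + v_e)/v = 76.0 × 356.78/344 ≈ 78.8 kHz.
Equivalently f₂ = f₀ · (v + v_e)/(v − v_e).

78.8 kHz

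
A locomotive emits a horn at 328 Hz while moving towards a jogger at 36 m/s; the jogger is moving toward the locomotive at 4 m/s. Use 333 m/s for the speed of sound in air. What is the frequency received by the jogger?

372 Hz

General Doppler shift: f' = f · (v + v_o)/(v − v_s).
f' = 328 × (333 + 4)/(333 − 36) = 328 × 337/297 ≈ 372 Hz.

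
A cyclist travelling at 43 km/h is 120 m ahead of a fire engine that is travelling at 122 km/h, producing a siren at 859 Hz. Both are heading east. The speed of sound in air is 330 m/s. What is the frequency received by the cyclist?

923 Hz

122 km/h = 33.89 m/s; 43 km/h = 11.94 m/s.
The cyclist is ahead, so the fire engine is moving toward it while the cyclist is moving away from the fire engine.
General Doppler shift: f' = f · (v − v_o)/(v − v_s).
f' = 859 × (330 − 11.94)/(330 − 33.89) = 859 × 318.06/296.11 ≈ 923 Hz.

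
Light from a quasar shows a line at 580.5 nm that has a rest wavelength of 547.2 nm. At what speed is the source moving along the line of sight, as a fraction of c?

0.059c

λ'/λ₀ = 1.0609 > 1 (redshift), so the source is receding.
λ'/λ₀ = √((1 + β)/(1 − β)) for a receding source ⇒ β = (r² − 1)/(r² + 1) with r = λ'/λ₀.
β = (1.1254 − 1)/(1.1254 + 1) ≈ 0.059.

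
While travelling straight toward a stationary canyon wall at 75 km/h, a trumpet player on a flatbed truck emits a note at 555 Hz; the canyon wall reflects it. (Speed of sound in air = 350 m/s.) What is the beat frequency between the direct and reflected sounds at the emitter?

75 km/h = 20.83 m/s.
The canyon wall receives the sound from a moving source: f₁ = f₀ · v/(v − v_e) = 555 × 350/329.17 ≈ 590.1 Hz.
On the return leg the trumpet player on a flatbed truck is a moving observer: f₂ = f₁ · (v + v_e)/v = 590.1 × 370.83/350 ≈ 625.3 Hz.
Equivalently f₂ = f₀ · (v + v_e)/(v − v_e).
Beat against the emitted tone: |f₂ − f₀| = 2v_e·f₀/(v − v_e) = 2 × 20.83 × 555/329.17 ≈ 70 Hz.

70 Hz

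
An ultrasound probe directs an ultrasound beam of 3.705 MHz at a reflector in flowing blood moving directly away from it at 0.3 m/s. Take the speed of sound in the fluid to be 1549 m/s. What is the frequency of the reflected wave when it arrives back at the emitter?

3.704 MHz

At the reflector in flowing blood (a moving observer), f₁ = f₀ · (v − u)/v = 3.705 × 1548.7/1549 ≈ 3.704 MHz.
On reflection it acts as a source moving away from the stationary detector: f₂ = f₁ · v/(v + u) = 3.704 × 1549/1549.3 ≈ 3.704 MHz.
Equivalently f₂ = f₀ · (v − u)/(v + u).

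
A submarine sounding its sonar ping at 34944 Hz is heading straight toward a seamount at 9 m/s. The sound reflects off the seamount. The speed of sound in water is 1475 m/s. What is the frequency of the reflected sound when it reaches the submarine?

35373 Hz

The seamount receives the sound from a moving source: f₁ = f₀ · v/(v − v_e) = 34944 × 1475/1466 ≈ 35159 Hz.
On the return leg the submarine is a moving observer: f₂ = f₁ · (v + v_e)/v = 35159 × 1484/1475 ≈ 35373 Hz.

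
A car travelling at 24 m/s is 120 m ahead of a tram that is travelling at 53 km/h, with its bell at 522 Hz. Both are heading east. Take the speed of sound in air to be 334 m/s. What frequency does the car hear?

507 Hz

53 km/h = 14.72 m/s.
The car is ahead, so the tram is moving toward it while the car is moving away from the tram.
Both move, so f' = f · (v − v_o)/(v − v_s).
f' = 522 × (334 − 24)/(334 − 14.72) = 522 × 310/319.28 ≈ 507 Hz.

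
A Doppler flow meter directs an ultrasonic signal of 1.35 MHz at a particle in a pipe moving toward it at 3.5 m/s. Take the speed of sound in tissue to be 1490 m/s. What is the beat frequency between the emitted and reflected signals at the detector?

6357 Hz

The particle in a pipe first receives the wave as a moving observer: f₁ = f₀ · (v + u)/v = 1.35 × (1490 + 3.5)/1490 ≈ 1.35317 MHz.
The reflection then acts as a moving source: f₂ = f₁ · v/(v − u) ≈ 1.35636 MHz.
Equivalently f₂ = f₀ · (v + u)/(v − u).
Beat frequency (with f₀ = 1350000 Hz): |f₂ − f₀| = 2u·f₀/(v − u) = 2 × 3.5 × 1350000/1486.5 ≈ 6357 Hz.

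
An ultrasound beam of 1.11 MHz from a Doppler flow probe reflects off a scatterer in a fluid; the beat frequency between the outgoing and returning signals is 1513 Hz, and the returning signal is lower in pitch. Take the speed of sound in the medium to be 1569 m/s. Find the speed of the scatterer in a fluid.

1.07 m/s

Double Doppler shift off a moving reflector: f₂ = f₀ · (v + u)/(v − u) (u > 0 toward emitter).
Returning signal is lower, so f₂ = f₀ − Δf = 1110000 − 1513 = 1108487 Hz.
Rearranging, u = v · (f₂ − f₀)/(f₂ + f₀) = 1569 × -1513/2218487 ≈ -1.07 m/s.
So the scatterer in a fluid is moving at 1.07 m/s away from the emitter.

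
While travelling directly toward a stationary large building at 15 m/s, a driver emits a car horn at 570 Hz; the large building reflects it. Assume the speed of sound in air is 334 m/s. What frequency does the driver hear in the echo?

The large building receives the sound from a moving source: f₁ = f₀ · v/(v − v_e) = 570 × 334/319 ≈ 597 Hz.
On the return leg the driver is a moving observer: f₂ = f₁ · (v + v_e)/v = 597 × 349/334 ≈ 624 Hz.

624 Hz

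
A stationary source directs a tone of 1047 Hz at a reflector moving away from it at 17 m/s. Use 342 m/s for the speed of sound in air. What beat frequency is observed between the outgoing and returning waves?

99 Hz

At the reflector (a moving observer), f₁ = f₀ · (v − u)/v = 1047 × 325/342 ≈ 995.0 Hz.
On reflection it acts as a source moving away from the stationary detector: f₂ = f₁ · v/(v + u) = 995.0 × 342/359 ≈ 947.8 Hz.
Equivalently f₂ = f₀ · (v − u)/(v + u).
Beat frequency: |f₂ − f₀| = 2u·f₀/(v + u) = 2 × 17 × 1047/359 ≈ 99 Hz.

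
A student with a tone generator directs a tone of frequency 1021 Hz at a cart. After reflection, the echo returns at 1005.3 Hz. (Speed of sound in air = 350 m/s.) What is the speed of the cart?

Double Doppler shift off a moving reflector: f₂ = f₀ · (v + u)/(v − u) (u > 0 toward emitter).
Rearranging, u = v · (f₂ − f₀)/(f₂ + f₀) = 350 × -15.7/2026.3 ≈ -2.71 m/s.
So the cart is moving at 2.71 m/s away from the emitter.

2.71 m/s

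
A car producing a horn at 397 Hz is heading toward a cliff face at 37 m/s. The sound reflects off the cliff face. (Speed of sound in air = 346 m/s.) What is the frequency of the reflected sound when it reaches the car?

The cliff face receives the sound from a moving source: f₁ = f₀ · v/(v − v_e) = 397 × 346/309 ≈ 445 Hz.
On the return leg the car is a moving observer: f₂ = f₁ · (v + v_e)/v = 445 × 383/346 ≈ 492 Hz.

492 Hz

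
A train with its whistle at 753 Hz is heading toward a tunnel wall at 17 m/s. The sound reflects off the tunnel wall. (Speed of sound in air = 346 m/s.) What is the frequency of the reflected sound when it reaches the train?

The tunnel wall receives the sound from a moving source: f₁ = f₀ · v/(v − v_e) = 753 × 346/329 ≈ 792 Hz.
On the return leg the train is a moving observer: f₂ = f₁ · (v + v_e)/v = 792 × 363/346 ≈ 831 Hz.
Equivalently f₂ = f₀ · (v + v_e)/(v − v_e).

831 Hz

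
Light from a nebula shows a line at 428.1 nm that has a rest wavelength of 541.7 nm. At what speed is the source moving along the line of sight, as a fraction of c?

0.231

λ'/λ₀ = 0.7903 < 1 (blueshift), so the source is approaching.
λ'/λ₀ = √((1 − β)/(1 + β)) for an approaching source ⇒ β = (1 − r²)/(1 + r²) with r = λ'/λ₀.
β = (1 − 0.6246)/(1 + 0.6246) ≈ 0.231.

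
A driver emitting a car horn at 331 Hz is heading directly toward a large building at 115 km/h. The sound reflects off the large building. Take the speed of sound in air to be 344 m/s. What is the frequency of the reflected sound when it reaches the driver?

115 km/h = 31.94 m/s.
The large building receives the sound from a moving source: f₁ = f₀ · v/(v − v_e) = 331 × 344/312.06 ≈ 365 Hz.
On the return leg the driver is a moving observer: f₂ = f₁ · (v + v_e)/v = 365 × 375.94/344 ≈ 399 Hz.

399 Hz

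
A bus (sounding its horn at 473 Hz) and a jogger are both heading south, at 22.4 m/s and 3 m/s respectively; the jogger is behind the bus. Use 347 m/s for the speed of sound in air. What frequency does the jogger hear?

448 Hz

The jogger is behind, so the bus is moving away from it while the jogger is moving toward the bus.
Both move, so f' = f · (v + v_o)/(v + v_s).
f' = 473 × (347 + 3)/(347 + 22.4) = 473 × 350/369.4 ≈ 448 Hz.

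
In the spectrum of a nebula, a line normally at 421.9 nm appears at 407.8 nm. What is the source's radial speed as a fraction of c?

λ'/λ₀ = 0.9666 < 1 (blueshift), so the source is approaching.
λ'/λ₀ = √((1 − β)/(1 + β)) for an approaching source ⇒ β = (1 − r²)/(1 + r²) with r = λ'/λ₀.
β = (1 − 0.9343)/(1 + 0.9343) ≈ 0.034.

0.034c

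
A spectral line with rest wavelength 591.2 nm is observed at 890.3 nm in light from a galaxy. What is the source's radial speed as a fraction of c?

λ'/λ₀ = 1.5059 > 1 (redshift), so the source is receding.
λ'/λ₀ = √((1 + β)/(1 − β)) for a receding source ⇒ β = (r² − 1)/(r² + 1) with r = λ'/λ₀.
β = (2.2678 − 1)/(2.2678 + 1) ≈ 0.388.

0.388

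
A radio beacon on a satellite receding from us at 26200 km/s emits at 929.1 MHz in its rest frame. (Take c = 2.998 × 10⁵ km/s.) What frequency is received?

β = v/c = 26200/299800 = 0.0874.
Relativistic Doppler for frequency: f' = f₀ · √((1 − β)/(1 + β)).
f' = 929.1 × √(0.9126/1.0874) = 929.1 × 0.91611 ≈ 851.2 MHz.

851.2 MHz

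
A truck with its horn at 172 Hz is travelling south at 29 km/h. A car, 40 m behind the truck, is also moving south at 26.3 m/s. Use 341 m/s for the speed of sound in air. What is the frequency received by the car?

181 Hz

29 km/h = 8.056 m/s.
The car is behind, so the truck is moving away from it while the car is moving toward the truck.
General Doppler shift: f' = f · (v + v_o)/(v + v_s).
f' = 172 × (341 + 26.3)/(341 + 8.056) = 172 × 367.3/349.06 ≈ 181 Hz.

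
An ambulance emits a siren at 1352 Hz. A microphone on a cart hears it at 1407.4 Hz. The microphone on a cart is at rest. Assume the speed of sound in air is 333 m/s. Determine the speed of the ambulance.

13.1 m/s

f' > f, so the ambulance is approaching.
f' = f · v/(v − v_s) ⇒ v_s = v · |1 − f/f'|.
v_s = 333 × |1 − 1352/1407.4| = 333 × 0.03936 ≈ 13.1 m/s.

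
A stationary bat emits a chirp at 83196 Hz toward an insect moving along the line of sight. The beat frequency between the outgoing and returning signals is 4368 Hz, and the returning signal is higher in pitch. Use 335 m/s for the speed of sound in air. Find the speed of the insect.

8.6 m/s

Double Doppler shift off a moving reflector: f₂ = f₀ · (v + u)/(v − u) (u > 0 toward emitter).
Returning signal is higher, so f₂ = f₀ + Δf = 83196 + 4368 = 87564 Hz.
Rearranging, u = v · (f₂ − f₀)/(f₂ + f₀) = 335 × 4368/170760 ≈ 8.6 m/s.
So the insect is moving at 8.6 m/s toward the emitter.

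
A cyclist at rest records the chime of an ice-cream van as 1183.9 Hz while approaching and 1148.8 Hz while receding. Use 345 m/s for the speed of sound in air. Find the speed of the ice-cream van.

5.2 m/s

f₁/f₂ = (v + v_s)/(v − v_s), so v_s = v · (f₁ − f₂)/(f₁ + f₂).
v_s = 345 × (1183.9 − 1148.8)/(1183.9 + 1148.8) = 345 × 35.1/2332.7 ≈ 5.2 m/s.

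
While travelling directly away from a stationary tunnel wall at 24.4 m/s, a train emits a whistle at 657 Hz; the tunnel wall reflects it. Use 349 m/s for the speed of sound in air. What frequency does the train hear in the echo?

571 Hz

The tunnel wall receives the sound from a moving source: f₁ = f₀ · v/(v + v_e) = 657 × 349/373.4 ≈ 614 Hz.
On the return leg the train is a moving observer: f₂ = f₁ · (v − v_e)/v = 614 × 324.6/349 ≈ 571 Hz.
Equivalently f₂ = f₀ · (v − v_e)/(v + v_e).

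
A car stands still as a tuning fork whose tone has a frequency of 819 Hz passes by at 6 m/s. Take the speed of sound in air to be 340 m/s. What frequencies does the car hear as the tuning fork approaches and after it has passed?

834 Hz approaching; 805 Hz receding

Approaching: f₁ = f · v/(v − v_s) = 819 × 340/334 ≈ 834 Hz.
Receding: f₂ = f · v/(v + v_s) = 819 × 340/346 ≈ 805 Hz.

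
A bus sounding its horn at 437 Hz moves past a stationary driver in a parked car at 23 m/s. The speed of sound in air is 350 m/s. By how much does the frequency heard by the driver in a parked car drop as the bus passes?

Approaching: f₁ = f · v/(v − v_s) = 437 × 350/327 ≈ 467.7 Hz.
Receding: f₂ = f · v/(v + v_s) = 437 × 350/373 ≈ 410.1 Hz.
Drop: f₁ − f₂ = 2f·v·v_s/(v² − v_s²) = 2 × 437 × 350 × 23/(350² − 23²) ≈ 57.7 Hz.

57.7 Hz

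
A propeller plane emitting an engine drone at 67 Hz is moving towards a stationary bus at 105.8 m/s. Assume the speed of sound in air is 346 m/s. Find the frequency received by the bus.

97 Hz

With the source moving toward a stationary observer, f' = f · v/(v − v_s).
f' = 67 × 346/(346 − 105.8) = 67 × 346/240.2 ≈ 97 Hz.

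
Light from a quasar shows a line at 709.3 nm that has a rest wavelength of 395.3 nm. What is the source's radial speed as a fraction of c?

0.526c

λ'/λ₀ = 1.7943 > 1 (redshift), so the source is receding.
λ'/λ₀ = √((1 + β)/(1 − β)) for a receding source ⇒ β = (r² − 1)/(r² + 1) with r = λ'/λ₀.
β = (3.2196 − 1)/(3.2196 + 1) ≈ 0.526.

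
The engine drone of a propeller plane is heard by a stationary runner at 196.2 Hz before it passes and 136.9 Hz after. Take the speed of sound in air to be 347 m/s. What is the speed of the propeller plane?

62 m/s

f₁/f₂ = (v + v_s)/(v − v_s), so v_s = v · (f₁ − f₂)/(f₁ + f₂).
v_s = 347 × (196.2 − 136.9)/(196.2 + 136.9) = 347 × 59.3/333.1 ≈ 62 m/s.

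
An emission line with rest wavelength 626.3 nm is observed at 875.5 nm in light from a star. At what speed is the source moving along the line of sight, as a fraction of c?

0.323c

λ'/λ₀ = 1.3979 > 1 (redshift), so the source is receding.
λ'/λ₀ = √((1 + β)/(1 − β)) for a receding source ⇒ β = (r² − 1)/(r² + 1) with r = λ'/λ₀.
β = (1.9541 − 1)/(1.9541 + 1) ≈ 0.323.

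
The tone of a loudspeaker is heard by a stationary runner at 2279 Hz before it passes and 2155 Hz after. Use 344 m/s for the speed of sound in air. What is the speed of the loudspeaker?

9.6 m/s

f₁/f₂ = (v + v_s)/(v − v_s), so v_s = v · (f₁ − f₂)/(f₁ + f₂).
v_s = 344 × (2279 − 2155)/(2279 + 2155) = 344 × 124/4434 ≈ 9.6 m/s.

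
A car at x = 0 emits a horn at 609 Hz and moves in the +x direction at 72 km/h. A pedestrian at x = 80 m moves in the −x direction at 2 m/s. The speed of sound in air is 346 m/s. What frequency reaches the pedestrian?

650 Hz

72 km/h = 20 m/s.
The observer lies on the +x side, so the source is heading toward the observer and the observer is heading toward the source.
With source approaching and observer approaching, f' = f · (v + v_o)/(v − v_s).
f' = 609 × (346 + 2)/(346 − 20) = 609 × 348/326 ≈ 650 Hz.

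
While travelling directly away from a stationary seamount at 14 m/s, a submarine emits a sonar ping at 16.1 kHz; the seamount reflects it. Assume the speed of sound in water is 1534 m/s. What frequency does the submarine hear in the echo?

The seamount receives the sound from a moving source: f₁ = f₀ · v/(v + v_e) = 16.1 × 1534/1548 ≈ 15.95 kHz.
On the return leg the submarine is a moving observer: f₂ = f₁ · (v − v_e)/v = 15.95 × 1520/1534 ≈ 15.81 kHz.

15.81 kHz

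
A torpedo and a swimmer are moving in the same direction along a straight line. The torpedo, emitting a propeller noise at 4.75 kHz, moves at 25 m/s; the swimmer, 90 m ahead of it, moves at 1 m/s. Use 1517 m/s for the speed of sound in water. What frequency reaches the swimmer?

4.83 kHz

The swimmer is ahead, so the torpedo is moving toward it while the swimmer is moving away from the torpedo.
With source approaching and observer receding, f' = f · (v − v_o)/(v − v_s).
f' = 4.75 × (1517 − 1)/(1517 − 25) = 4.75 × 1516/1492 ≈ 4.83 kHz.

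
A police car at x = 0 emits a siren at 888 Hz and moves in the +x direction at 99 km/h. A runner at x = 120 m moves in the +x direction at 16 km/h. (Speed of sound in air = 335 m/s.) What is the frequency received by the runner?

955 Hz

99 km/h = 27.5 m/s; 16 km/h = 4.444 m/s.
The observer lies on the +x side, so the source is heading toward the observer and the observer is heading away from the source.
Both move, so f' = f · (v − v_o)/(v − v_s).
f' = 888 × (335 − 4.444)/(335 − 27.5) = 888 × 330.56/307.5 ≈ 955 Hz.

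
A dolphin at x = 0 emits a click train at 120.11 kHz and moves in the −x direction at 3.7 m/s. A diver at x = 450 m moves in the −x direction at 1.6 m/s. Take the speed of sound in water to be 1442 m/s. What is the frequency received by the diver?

The observer lies on the +x side, so the source is heading away from the observer and the observer is heading toward the source.
Both move, so f' = f · (v + v_o)/(v + v_s).
f' = 120.11 × (1442 + 1.6)/(1442 + 3.7) = 120.11 × 1443.6/1445.7 ≈ 119.9 kHz.

119.9 kHz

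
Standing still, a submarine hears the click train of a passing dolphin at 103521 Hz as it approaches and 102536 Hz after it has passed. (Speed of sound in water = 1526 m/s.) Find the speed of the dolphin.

f₁/f₂ = (v + v_s)/(v − v_s), so v_s = v · (f₁ − f₂)/(f₁ + f₂).
v_s = 1526 × (103521 − 102536)/(103521 + 102536) = 1526 × 985/206057 ≈ 7.3 m/s.

7.3 m/s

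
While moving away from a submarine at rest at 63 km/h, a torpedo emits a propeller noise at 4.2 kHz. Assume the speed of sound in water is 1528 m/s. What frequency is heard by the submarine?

4.15 kHz

63 km/h = 17.5 m/s.
Moving source, stationary observer: f' = f · v/(v + v_s) since the source is receding.
f' = 4.2 × 1528/(1528 + 17.5) = 4.2 × 1528/1546 ≈ 4.15 kHz.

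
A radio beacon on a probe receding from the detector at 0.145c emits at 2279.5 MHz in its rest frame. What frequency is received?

1969.8 MHz

Relativistic Doppler for frequency: f' = f₀ · √((1 − β)/(1 + β)).
f' = 2279.5 × √(0.8550/1.1450) = 2279.5 × 0.86413 ≈ 1969.8 MHz.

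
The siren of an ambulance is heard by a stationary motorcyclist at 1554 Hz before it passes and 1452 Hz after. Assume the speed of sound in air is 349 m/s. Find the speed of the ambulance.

11.8 m/s

f₁/f₂ = (v + v_s)/(v − v_s), so v_s = v · (f₁ − f₂)/(f₁ + f₂).
v_s = 349 × (1554 − 1452)/(1554 + 1452) = 349 × 102/3006 ≈ 11.8 m/s.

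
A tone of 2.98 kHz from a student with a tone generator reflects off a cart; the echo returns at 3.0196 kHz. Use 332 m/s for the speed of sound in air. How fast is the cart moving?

Double Doppler shift off a moving reflector: f₂ = f₀ · (v + u)/(v − u) (u > 0 toward emitter).
Rearranging, u = v · (f₂ − f₀)/(f₂ + f₀) = 332 × 0.0396/5.9996 ≈ 2.19 m/s.
So the cart is moving at 2.19 m/s toward the emitter.

2.19 m/s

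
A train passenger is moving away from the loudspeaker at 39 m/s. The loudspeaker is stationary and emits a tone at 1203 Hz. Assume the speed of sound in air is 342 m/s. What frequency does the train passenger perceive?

1066 Hz

Moving observer, stationary source: f' = f · (v − v_o)/v.
f' = 1203 × (342 − 39)/342 = 1203 × 303/342 ≈ 1066 Hz.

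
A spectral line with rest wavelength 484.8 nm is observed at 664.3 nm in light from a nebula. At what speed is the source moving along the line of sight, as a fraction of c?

0.305c

λ'/λ₀ = 1.3703 > 1 (redshift), so the source is receding.
λ'/λ₀ = √((1 + β)/(1 − β)) for a receding source ⇒ β = (r² − 1)/(r² + 1) with r = λ'/λ₀.
β = (1.8776 − 1)/(1.8776 + 1) ≈ 0.305.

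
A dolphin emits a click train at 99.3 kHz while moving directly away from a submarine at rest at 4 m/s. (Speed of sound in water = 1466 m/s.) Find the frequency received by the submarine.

Moving source, stationary observer: f' = f · v/(v + v_s) since the source is receding.
f' = 99.3 × 1466/(1466 + 4) = 99.3 × 1466/1470 ≈ 99.0 kHz.

99.0 kHz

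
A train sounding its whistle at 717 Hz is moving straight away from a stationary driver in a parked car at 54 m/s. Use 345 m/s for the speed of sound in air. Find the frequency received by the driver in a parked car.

With the source moving away from a stationary observer, f' = f · v/(v + v_s).
f' = 717 × 345/(345 + 54) = 717 × 345/399 ≈ 620 Hz.

620 Hz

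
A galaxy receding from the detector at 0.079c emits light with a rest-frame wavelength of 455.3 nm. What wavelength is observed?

Relativistic Doppler for wavelength: λ' = λ₀ · √((1 + β)/(1 − β)).
λ' = 455.3 × √(1.0790/0.9210) = 455.3 × 1.08238 ≈ 492.8 nm.

492.8 nm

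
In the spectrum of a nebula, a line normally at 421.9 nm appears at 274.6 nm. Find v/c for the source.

λ'/λ₀ = 0.6509 < 1 (blueshift), so the source is approaching.
λ'/λ₀ = √((1 − β)/(1 + β)) for an approaching source ⇒ β = (1 − r²)/(1 + r²) with r = λ'/λ₀.
β = (1 − 0.4236)/(1 + 0.4236) ≈ 0.405.

0.405c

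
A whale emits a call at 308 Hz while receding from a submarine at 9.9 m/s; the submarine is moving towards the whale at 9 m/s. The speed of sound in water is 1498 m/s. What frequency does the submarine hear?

308 Hz

With source receding and observer approaching, f' = f · (v + v_o)/(v + v_s).
f' = 308 × (1498 + 9)/(1498 + 9.9) = 308 × 1507/1507.9 ≈ 308 Hz.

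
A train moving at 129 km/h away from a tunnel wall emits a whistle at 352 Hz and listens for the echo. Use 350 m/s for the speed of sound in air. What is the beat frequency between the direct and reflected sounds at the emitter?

129 km/h = 35.83 m/s.
The tunnel wall receives the sound from a moving source: f₁ = f₀ · v/(v + v_e) = 352 × 350/385.83 ≈ 319.3 Hz.
On the return leg the train is a moving observer: f₂ = f₁ · (v − v_e)/v = 319.3 × 314.17/350 ≈ 286.6 Hz.
Equivalently f₂ = f₀ · (v − v_e)/(v + v_e).
Beat against the emitted tone: |f₂ − f₀| = 2v_e·f₀/(v + v_e) = 2 × 35.83 × 352/385.83 ≈ 65 Hz.

65 Hz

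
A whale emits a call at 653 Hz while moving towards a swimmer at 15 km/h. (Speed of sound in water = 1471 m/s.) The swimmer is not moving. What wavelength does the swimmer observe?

2.25 m

15 km/h = 4.167 m/s.
With the source moving toward a stationary observer, f' = f · v/(v − v_s).
f' = 653 × 1471/(1471 − 4.167) ≈ 655 Hz.
λ' = v/f' = 1471/654.855 ≈ 2.25 m.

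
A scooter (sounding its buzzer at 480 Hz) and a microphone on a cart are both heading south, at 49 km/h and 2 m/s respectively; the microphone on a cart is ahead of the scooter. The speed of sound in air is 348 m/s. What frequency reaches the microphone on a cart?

49 km/h = 13.61 m/s.
The microphone on a cart is ahead, so the scooter is moving toward it while the microphone on a cart is moving away from the scooter.
General Doppler shift: f' = f · (v − v_o)/(v − v_s).
f' = 480 × (348 − 2)/(348 − 13.61) = 480 × 346/334.39 ≈ 497 Hz.

497 Hz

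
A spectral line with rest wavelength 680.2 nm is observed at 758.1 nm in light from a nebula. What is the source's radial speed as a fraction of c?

λ'/λ₀ = 1.1145 > 1 (redshift), so the source is receding.
λ'/λ₀ = √((1 + β)/(1 − β)) for a receding source ⇒ β = (r² − 1)/(r² + 1) with r = λ'/λ₀.
β = (1.2422 − 1)/(1.2422 + 1) ≈ 0.108.

0.108c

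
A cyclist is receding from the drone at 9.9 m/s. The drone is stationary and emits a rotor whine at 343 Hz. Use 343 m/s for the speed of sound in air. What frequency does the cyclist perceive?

333 Hz

Only the observer moves, away from the source, so f' = f · (v − v_o)/v.
f' = 343 × (343 − 9.9)/343 = 343 × 333.1/343 ≈ 333 Hz.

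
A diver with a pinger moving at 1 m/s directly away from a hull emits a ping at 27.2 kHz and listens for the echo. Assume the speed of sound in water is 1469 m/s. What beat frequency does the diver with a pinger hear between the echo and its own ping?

37.0 Hz

The hull receives the sound from a moving source: f₁ = f₀ · v/(v + v_e) = 27.2 × 1469/1470 ≈ 27.1815 kHz.
On the return leg the diver with a pinger is a moving observer: f₂ = f₁ · (v − v_e)/v = 27.1815 × 1468/1469 ≈ 27.1630 kHz.
Equivalently f₂ = f₀ · (v − v_e)/(v + v_e).
Beat against the emitted tone (with f₀ = 27200 Hz): |f₂ − f₀| = 2v_e·f₀/(v + v_e) = 2 × 1 × 27200/1470 ≈ 37.0 Hz.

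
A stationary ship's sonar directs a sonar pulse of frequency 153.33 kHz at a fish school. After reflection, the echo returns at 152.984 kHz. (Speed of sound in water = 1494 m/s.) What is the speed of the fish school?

1.69 m/s

Double Doppler shift off a moving reflector: f₂ = f₀ · (v + u)/(v − u) (u > 0 toward emitter).
Rearranging, u = v · (f₂ − f₀)/(f₂ + f₀) = 1494 × -0.346/306.314 ≈ -1.69 m/s.
So the fish school is moving at 1.69 m/s away from the emitter.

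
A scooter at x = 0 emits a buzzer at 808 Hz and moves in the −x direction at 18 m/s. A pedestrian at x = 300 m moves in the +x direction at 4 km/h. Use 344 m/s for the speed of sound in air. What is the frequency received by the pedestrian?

765 Hz

4 km/h = 1.111 m/s.
The observer lies on the +x side, so the source is heading away from the observer and the observer is heading away from the source.
With source receding and observer receding, f' = f · (v − v_o)/(v + v_s).
f' = 808 × (344 − 1.111)/(344 + 18) = 808 × 342.89/362 ≈ 765 Hz.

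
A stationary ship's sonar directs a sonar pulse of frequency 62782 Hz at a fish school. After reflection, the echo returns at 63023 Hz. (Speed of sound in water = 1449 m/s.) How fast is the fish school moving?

Double Doppler shift off a moving reflector: f₂ = f₀ · (v + u)/(v − u) (u > 0 toward emitter).
Rearranging, u = v · (f₂ − f₀)/(f₂ + f₀) = 1449 × 241/125805 ≈ 2.78 m/s.
So the fish school is moving at 2.78 m/s toward the emitter.

2.78 m/s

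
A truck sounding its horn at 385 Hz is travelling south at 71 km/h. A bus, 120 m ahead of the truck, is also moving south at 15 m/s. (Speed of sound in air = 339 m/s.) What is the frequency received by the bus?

391 Hz

71 km/h = 19.72 m/s.
The bus is ahead, so the truck is moving toward it while the bus is moving away from the truck.
General Doppler shift: f' = f · (v − v_o)/(v − v_s).
f' = 385 × (339 − 15)/(339 − 19.72) = 385 × 324/319.28 ≈ 391 Hz.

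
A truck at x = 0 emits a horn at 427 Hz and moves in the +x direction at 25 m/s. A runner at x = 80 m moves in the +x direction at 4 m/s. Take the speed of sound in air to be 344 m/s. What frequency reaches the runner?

455 Hz

The observer lies on the +x side, so the source is heading toward the observer and the observer is heading away from the source.
With source approaching and observer receding, f' = f · (v − v_o)/(v − v_s).
f' = 427 × (344 − 4)/(344 − 25) = 427 × 340/319 ≈ 455 Hz.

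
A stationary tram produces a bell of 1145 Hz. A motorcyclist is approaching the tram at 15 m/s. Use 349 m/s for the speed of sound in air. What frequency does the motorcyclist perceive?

Moving observer, stationary source: f' = f · (v + v_o)/v.
f' = 1145 × (349 + 15)/349 = 1145 × 364/349 ≈ 1194 Hz.

1194 Hz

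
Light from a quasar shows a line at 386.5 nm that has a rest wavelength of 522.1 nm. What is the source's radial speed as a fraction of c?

0.292

λ'/λ₀ = 0.7403 < 1 (blueshift), so the source is approaching.
λ'/λ₀ = √((1 − β)/(1 + β)) for an approaching source ⇒ β = (1 − r²)/(1 + r²) with r = λ'/λ₀.
β = (1 − 0.5480)/(1 + 0.5480) ≈ 0.292.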